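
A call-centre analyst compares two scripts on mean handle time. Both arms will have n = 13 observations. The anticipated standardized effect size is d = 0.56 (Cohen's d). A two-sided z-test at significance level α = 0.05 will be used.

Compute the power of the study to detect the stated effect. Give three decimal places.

Noncentrality parameter: λ = d·√(n/2) = 0.56 × √(13/2) = 1.4277
Two-sided α = 0.05 → critical value z_{0.025} = 1.960.
Power = Φ(λ − 1.960) + Φ(−λ − 1.960) = Φ(-0.532) + Φ(-3.388) = 0.2973 + 0.0004 = 0.2976.

Power ≈ 0.298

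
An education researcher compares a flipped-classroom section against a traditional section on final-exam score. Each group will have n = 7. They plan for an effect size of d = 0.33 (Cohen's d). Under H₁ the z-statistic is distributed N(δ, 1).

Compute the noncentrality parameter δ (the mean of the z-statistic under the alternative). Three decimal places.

The noncentrality parameter scales effect size by the design's sample-size factor: δ = d·√(n/2) = 0.33 × √(7/2) = 0.6174

δ ≈ 0.617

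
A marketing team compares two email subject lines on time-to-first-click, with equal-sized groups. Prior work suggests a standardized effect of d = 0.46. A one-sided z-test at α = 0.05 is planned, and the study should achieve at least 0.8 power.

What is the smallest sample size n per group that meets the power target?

n = 59 per group

Set Φ(δ − 1.645) = 0.8; then δ − 1.645 = Φ⁻¹(0.8) = 0.842, giving δ = 2.486.
δ = d·√(n/2) ⇒ n = 2(δ/d)² = 2 × (2.486 / 0.46)² = 58.44.
Rounding up, n = 59 per group.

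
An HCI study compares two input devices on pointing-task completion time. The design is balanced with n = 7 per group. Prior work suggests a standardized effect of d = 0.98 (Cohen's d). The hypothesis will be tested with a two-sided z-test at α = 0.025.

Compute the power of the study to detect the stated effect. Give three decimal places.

Power ≈ 0.342

Noncentrality parameter: δ = d·√(n/2) = 0.98 × √(7/2) = 1.8334
Critical value for a two-sided test at α = 0.025: z_{α/2} = 2.241.
Power = Φ(δ − 2.241) + Φ(−δ − 2.241) = Φ(-0.408) + Φ(-4.075) = 0.3416 + 0.0000 = 0.3417.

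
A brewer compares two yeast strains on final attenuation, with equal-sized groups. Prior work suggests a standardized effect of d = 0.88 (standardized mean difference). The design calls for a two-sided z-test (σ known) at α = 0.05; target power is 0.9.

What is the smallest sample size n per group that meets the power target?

Set Φ(δ − 1.960) = 0.9; then δ − 1.960 = Φ⁻¹(0.9) = 1.282, giving δ = 3.242.
(Ignoring the negligible lower-tail rejection probability gives the usual closed-form inversion.)
δ = d·√(n/2) ⇒ n = 2(δ/d)² = 2 × (3.242 / 0.88)² = 27.14.
Rounding up, n = 28 per group.

n = 28 per group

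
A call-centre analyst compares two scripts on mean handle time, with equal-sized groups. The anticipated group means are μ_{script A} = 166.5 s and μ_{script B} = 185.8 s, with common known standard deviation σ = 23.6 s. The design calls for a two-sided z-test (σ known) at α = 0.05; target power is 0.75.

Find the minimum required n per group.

Standardized effect: d = |μ_{script A} − μ_{script B}| / σ = |166.5 − 185.8| / 23.6 = 0.8178
For power 0.75 need Φ(δ − z_{0.025}) = 0.75, so δ = z_{0.025} + z_{0.25} = 1.960 + 0.674 = 2.634.
(For δ > 0 the lower-tail rejection region contributes negligibly to power, so the one-term inversion is standard.)
δ = d·√(n/2) ⇒ n = 2(δ/d)² = 2 × (2.634 / 0.8178)² = 20.75.
Round up to the next whole unit.

n = 21 per group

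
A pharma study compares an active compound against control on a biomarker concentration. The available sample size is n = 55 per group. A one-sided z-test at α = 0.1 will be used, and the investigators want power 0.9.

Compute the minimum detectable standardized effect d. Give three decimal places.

Need Φ(δ − 1.282) = 0.9, so δ = 1.282 + 1.282 = 2.563.
δ = d·√(n/2) ⇒ d = δ/√(n/2) = 2.563/√(55/2) = 0.4888.

d ≈ 0.489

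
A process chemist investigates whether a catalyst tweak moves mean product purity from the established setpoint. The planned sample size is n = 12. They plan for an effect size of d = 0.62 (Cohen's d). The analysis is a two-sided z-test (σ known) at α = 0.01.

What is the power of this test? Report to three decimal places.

Noncentrality parameter: δ = d·√n = 0.62 × √12 = 2.1477
Two-sided α = 0.01 → critical value z_{0.005} = 2.576.
Power = Φ(δ − 2.576) + Φ(−δ − 2.576) = Φ(-0.428) + Φ(-4.724) = 0.3343 + 0.0000 = 0.3343.

Power ≈ 0.334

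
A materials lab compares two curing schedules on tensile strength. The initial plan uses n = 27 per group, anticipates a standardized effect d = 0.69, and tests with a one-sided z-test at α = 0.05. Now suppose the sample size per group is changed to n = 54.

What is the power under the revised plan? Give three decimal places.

Power ≈ 0.974

With n = 54 per group: δ = d·√(n/2) = 0.69 × √(54/2) = 3.5853. Critical value z_{0.05} = 1.645.
Revised power = Φ(δ − 1.645) = Φ(1.940) = 0.9738.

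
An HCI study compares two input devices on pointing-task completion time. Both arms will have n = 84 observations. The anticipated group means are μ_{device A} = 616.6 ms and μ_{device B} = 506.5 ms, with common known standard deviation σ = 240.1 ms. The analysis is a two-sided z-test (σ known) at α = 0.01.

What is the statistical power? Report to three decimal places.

Standardized effect: d = |μ_{device A} − μ_{device B}| / σ = |616.6 − 506.5| / 240.1 = 0.4586
Noncentrality parameter: δ = d·√(n/2) = 0.4586 × √(84/2) = 2.9718
Two-sided α = 0.01 → critical value z_{0.005} = 2.576.
Power = Φ(δ − 2.576) + Φ(−δ − 2.576) = Φ(0.396) + Φ(-5.548) = 0.6539 + 0.0000 = 0.6539.

Power ≈ 0.654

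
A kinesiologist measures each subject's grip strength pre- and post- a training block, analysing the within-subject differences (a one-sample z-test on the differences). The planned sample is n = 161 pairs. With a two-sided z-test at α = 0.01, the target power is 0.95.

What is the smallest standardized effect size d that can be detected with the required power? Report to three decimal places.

d ≈ 0.333

Required noncentrality: δ = z_{0.005} + z_{0.05} = 2.576 + 1.645 = 4.221.
(Lower-tail contribution to power is negligible for δ > 0.)
δ = d·√n ⇒ d = δ/√n = 4.221/√161 = 0.3326.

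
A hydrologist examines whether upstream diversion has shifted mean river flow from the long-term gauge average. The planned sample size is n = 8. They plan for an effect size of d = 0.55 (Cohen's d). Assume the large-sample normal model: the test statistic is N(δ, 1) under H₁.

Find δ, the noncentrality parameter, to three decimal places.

δ ≈ 1.556

δ = d·√n = 0.55 × √8 = 1.5556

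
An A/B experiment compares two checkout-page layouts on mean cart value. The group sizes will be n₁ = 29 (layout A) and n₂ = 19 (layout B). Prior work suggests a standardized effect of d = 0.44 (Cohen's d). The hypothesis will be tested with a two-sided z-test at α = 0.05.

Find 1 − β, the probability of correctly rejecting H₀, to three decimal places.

Power ≈ 0.320

Noncentrality parameter: δ = d / √(1/n₁ + 1/n₂) = 0.44 / √(1/29 + 1/19) = 1.4908
Two-sided α = 0.05 → critical value z_{0.025} = 1.960.
Power = Φ(δ − 1.960) + Φ(−δ − 1.960) = Φ(-0.469) + Φ(-3.451) = 0.3195 + 0.0003 = 0.3197.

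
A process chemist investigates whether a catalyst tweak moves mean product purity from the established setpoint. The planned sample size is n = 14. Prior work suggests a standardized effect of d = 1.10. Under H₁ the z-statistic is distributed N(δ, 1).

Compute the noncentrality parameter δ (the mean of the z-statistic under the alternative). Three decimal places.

The noncentrality parameter scales effect size by the design's sample-size factor: δ = d·√n = 1.10 × √14 = 4.1158

δ ≈ 4.116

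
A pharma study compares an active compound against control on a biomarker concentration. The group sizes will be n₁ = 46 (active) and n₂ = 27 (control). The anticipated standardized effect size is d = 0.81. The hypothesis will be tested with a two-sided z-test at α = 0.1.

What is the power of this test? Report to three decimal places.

Power ≈ 0.955

Noncentrality parameter: δ = d / √(1/n₁ + 1/n₂) = 0.81 / √(1/46 + 1/27) = 3.3411
Critical value for a two-sided test at α = 0.1: z_{α/2} = 1.645.
Power = Φ(δ − 1.645) + Φ(−δ − 1.645) = Φ(1.696) + Φ(-4.986) = 0.9551 + 0.0000 = 0.9551.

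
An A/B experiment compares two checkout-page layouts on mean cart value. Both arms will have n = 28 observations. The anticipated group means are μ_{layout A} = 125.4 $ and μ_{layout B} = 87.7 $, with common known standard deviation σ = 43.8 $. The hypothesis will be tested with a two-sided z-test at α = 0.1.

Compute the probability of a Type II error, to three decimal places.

β ≈ 0.058

Standardized effect: d = |μ_{layout A} − μ_{layout B}| / σ = |125.4 − 87.7| / 43.8 = 0.8607
Noncentrality parameter: δ = d·√(n/2) = 0.8607 × √(28/2) = 3.2206
Two-sided α = 0.1 → critical value z_{0.05} = 1.645.
Power = Φ(δ − 1.645) + Φ(−δ − 1.645) = Φ(1.576) + Φ(-4.865) = 0.9425 + 0.0000 = 0.9425.
Type II error: β = 1 − power = 1 − 0.9425 = 0.0575.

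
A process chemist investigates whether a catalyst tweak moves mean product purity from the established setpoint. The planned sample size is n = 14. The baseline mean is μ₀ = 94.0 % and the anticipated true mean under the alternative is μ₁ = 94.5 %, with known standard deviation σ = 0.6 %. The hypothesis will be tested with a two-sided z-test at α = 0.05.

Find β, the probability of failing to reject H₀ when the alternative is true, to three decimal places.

β ≈ 0.123

Standardized effect: d = |μ₁ − μ₀| / σ = |94.5 − 94.0| / 0.6 = 0.8333
Noncentrality parameter: δ = d·√n = 0.8333 × √14 = 3.1180
Critical value for a two-sided test at α = 0.05: z_{α/2} = 1.960.
Power = Φ(δ − 1.960) + Φ(−δ − 1.960) = Φ(1.158) + Φ(-5.078) = 0.8766 + 0.0000 = 0.8766.
Type II error: β = 1 − power = 1 − 0.8766 = 0.1234.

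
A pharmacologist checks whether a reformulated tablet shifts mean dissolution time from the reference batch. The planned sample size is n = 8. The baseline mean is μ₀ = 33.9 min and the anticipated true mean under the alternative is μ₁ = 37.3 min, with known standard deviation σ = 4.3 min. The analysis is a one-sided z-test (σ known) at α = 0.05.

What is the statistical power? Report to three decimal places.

Power ≈ 0.723

Standardized effect: d = |μ₁ − μ₀| / σ = |37.3 − 33.9| / 4.3 = 0.7907
Noncentrality parameter: δ = d·√n = 0.7907 × √8 = 2.2364
One-sided α = 0.05 → critical value z_{0.05} = 1.645.
Power = P(Z > 1.645 − δ) = Φ(0.592) = 0.7229.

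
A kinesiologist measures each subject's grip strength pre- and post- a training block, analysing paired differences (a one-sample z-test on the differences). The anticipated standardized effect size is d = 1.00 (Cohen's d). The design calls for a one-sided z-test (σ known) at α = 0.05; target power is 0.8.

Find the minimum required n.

n = 7

Set Φ(δ − 1.645) = 0.8; then δ − 1.645 = Φ⁻¹(0.8) = 0.842, giving δ = 2.486.
δ = d·√n ⇒ n = (δ/d)² = (2.486 / 1.00)² = 6.18.
Round up to the next whole unit.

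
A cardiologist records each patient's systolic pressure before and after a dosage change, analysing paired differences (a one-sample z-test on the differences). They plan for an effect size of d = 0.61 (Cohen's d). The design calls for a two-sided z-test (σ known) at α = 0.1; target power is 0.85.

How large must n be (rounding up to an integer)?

For power 0.85 need Φ(δ − z_{0.05}) = 0.85, so δ = z_{0.05} + z_{0.15} = 1.645 + 1.036 = 2.681.
(Ignoring the negligible lower-tail rejection probability gives the usual closed-form inversion.)
δ = d·√n ⇒ n = (δ/d)² = (2.681 / 0.61)² = 19.32.
Round up to the next whole unit.

n = 20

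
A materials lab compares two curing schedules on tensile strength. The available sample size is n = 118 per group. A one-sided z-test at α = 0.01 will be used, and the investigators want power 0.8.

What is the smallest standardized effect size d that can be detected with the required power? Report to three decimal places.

Required noncentrality: δ = z_{0.01} + z_{0.20} = 2.326 + 0.842 = 3.168.
δ = d·√(n/2) ⇒ d = δ/√(n/2) = 3.168/√(118/2) = 0.4124.

d ≈ 0.412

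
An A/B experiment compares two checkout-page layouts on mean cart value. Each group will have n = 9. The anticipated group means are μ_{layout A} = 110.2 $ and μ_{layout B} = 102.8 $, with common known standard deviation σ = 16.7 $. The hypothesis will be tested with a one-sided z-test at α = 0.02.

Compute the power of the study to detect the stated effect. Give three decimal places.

Standardized effect: d = |μ_{layout A} − μ_{layout B}| / σ = |110.2 − 102.8| / 16.7 = 0.4431
Noncentrality parameter: δ = d·√(n/2) = 0.4431 × √(9/2) = 0.9400
One-sided α = 0.02 → critical value z_{0.02} = 2.054.
Power = Φ(δ − 2.054) = Φ(-1.114) = 0.1327.

Power ≈ 0.133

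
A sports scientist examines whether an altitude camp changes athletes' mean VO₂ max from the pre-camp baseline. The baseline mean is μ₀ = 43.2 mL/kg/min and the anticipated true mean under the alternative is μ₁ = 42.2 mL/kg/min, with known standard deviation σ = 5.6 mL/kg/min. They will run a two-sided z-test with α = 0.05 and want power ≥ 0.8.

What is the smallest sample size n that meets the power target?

Standardized effect: d = |μ₁ − μ₀| / σ = |42.2 − 43.2| / 5.6 = 0.1786
For power 0.8 need Φ(δ − z_{0.025}) = 0.8, so δ = z_{0.025} + z_{0.20} = 1.960 + 0.842 = 2.802.
(For δ > 0 the lower-tail rejection region contributes negligibly to power, so the one-term inversion is standard.)
δ = d·√n ⇒ n = (δ/d)² = (2.802 / 0.1786)² = 246.14.
Round up to the next whole unit.

n = 247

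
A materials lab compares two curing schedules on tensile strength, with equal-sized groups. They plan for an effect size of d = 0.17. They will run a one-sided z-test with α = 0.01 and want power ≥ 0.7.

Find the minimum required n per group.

n = 563 per group

Set Φ(δ − 2.326) = 0.7; then δ − 2.326 = Φ⁻¹(0.7) = 0.524, giving δ = 2.851.
δ = d·√(n/2) ⇒ n = 2(δ/d)² = 2 × (2.851 / 0.17)² = 562.41.
Round up to the next whole unit.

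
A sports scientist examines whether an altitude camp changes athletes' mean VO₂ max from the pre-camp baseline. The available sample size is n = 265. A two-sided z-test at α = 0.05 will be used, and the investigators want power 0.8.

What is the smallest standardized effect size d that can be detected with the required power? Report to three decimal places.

Required noncentrality: δ = z_{0.025} + z_{0.20} = 1.960 + 0.842 = 2.802.
(Lower-tail contribution to power is negligible for δ > 0.)
δ = d·√n ⇒ d = δ/√n = 2.802/√265 = 0.1721.

d ≈ 0.172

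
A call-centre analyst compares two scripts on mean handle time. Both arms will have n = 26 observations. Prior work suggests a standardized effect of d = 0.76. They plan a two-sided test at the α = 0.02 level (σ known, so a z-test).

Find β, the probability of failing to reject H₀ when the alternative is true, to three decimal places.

β ≈ 0.339

Noncentrality parameter: δ = d·√(n/2) = 0.76 × √(26/2) = 2.7402
Two-sided α = 0.02 → critical value z_{0.01} = 2.326.
Power = Φ(δ − 2.326) + Φ(−δ − 2.326) = Φ(0.414) + Φ(-5.067) = 0.6605 + 0.0000 = 0.6605.
Type II error: β = 1 − power = 1 − 0.6605 = 0.3395.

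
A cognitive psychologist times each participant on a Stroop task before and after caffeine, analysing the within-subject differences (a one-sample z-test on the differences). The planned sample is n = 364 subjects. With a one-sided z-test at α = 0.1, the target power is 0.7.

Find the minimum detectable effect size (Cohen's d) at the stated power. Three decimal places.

d ≈ 0.095

Required noncentrality: δ = z_{0.1} + z_{0.30} = 1.282 + 0.524 = 1.806.
δ = d·√n ⇒ d = δ/√n = 1.806/√364 = 0.0947.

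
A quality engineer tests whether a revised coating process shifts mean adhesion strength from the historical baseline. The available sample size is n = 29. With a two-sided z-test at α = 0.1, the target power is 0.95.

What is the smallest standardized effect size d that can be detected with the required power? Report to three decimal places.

d ≈ 0.611

Required noncentrality: δ = z_{0.05} + z_{0.05} = 1.645 + 1.645 = 3.290.
(Lower-tail contribution to power is negligible for δ > 0.)
δ = d·√n ⇒ d = δ/√n = 3.290/√29 = 0.6109.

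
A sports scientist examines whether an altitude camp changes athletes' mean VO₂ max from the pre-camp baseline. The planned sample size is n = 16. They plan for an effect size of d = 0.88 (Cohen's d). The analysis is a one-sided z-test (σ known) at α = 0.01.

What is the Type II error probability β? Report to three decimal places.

β ≈ 0.116

Noncentrality parameter: δ = d·√n = 0.88 × √16 = 3.5200
Critical value for a one-sided test at α = 0.01: z_α = 2.326.
Power = Φ(δ − 2.326) = Φ(1.194) = 0.8837.
Type II error: β = 1 − power = 1 − 0.8837 = 0.1163.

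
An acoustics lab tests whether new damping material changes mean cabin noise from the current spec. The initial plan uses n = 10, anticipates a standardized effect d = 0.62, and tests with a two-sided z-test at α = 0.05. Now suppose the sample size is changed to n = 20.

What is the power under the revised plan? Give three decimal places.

With n = 20: δ = d·√n = 0.62 × √20 = 2.7727. Critical value z_{0.025} = 1.960.
Revised power = Φ(δ − 1.960) + Φ(−δ − 1.960) = Φ(0.813) + Φ(-4.733) = 0.7918 + 0.0000 = 0.7918.

Power ≈ 0.792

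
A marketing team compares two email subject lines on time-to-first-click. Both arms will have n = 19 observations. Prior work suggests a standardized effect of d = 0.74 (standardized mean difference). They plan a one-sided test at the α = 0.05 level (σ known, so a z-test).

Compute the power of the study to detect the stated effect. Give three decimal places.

Noncentrality parameter: δ = d·√(n/2) = 0.74 × √(19/2) = 2.2808
One-sided α = 0.05 → critical value z_{0.05} = 1.645.
Power = Φ(δ − 1.645) = Φ(0.636) = 0.7376.

Power ≈ 0.738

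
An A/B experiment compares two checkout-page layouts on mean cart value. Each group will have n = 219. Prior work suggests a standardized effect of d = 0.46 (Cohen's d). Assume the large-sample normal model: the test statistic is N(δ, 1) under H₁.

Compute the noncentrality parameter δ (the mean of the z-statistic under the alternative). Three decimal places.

The noncentrality parameter scales effect size by the design's sample-size factor: δ = d·√(n/2) = 0.46 × √(219/2) = 4.8135

δ ≈ 4.814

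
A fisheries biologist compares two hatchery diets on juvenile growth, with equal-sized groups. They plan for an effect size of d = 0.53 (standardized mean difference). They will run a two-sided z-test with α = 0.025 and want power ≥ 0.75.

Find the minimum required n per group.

n = 61 per group

Set Φ(δ − 2.241) = 0.75; then δ − 2.241 = Φ⁻¹(0.75) = 0.674, giving δ = 2.916.
(For δ > 0 the lower-tail rejection region contributes negligibly to power, so the one-term inversion is standard.)
δ = d·√(n/2) ⇒ n = 2(δ/d)² = 2 × (2.916 / 0.53)² = 60.54.
Rounding up, n = 61 per group.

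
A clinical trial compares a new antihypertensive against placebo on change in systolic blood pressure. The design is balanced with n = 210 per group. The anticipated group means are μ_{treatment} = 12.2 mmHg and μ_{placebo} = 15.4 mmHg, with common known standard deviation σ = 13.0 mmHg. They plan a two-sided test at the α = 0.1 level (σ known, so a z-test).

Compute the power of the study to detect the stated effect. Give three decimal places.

Standardized effect: d = |μ_{treatment} − μ_{placebo}| / σ = |12.2 − 15.4| / 13.0 = 0.2462
Noncentrality parameter: δ = d·√(n/2) = 0.2462 × √(210/2) = 2.5223
Critical value for a two-sided test at α = 0.1: z_{α/2} = 1.645.
Power = Φ(δ − 1.645) + Φ(−δ − 1.645) = Φ(0.877) + Φ(-4.167) = 0.8099 + 0.0000 = 0.8099.

Power ≈ 0.810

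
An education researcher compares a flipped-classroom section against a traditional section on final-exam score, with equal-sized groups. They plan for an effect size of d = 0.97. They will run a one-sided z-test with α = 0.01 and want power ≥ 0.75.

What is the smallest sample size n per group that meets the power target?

For power 0.75 need Φ(δ − z_{0.01}) = 0.75, so δ = z_{0.01} + z_{0.25} = 2.326 + 0.674 = 3.001.
δ = d·√(n/2) ⇒ n = 2(δ/d)² = 2 × (3.001 / 0.97)² = 19.14.
Round up to the next whole unit.

n = 20 per group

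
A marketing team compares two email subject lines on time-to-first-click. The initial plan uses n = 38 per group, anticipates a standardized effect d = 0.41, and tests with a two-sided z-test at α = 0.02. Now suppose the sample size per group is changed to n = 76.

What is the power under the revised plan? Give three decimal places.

With n = 76 per group: δ = d·√(n/2) = 0.41 × √(76/2) = 2.5274. Critical value z_{0.01} = 2.326.
Revised power = Φ(δ − 2.326) + Φ(−δ − 2.326) = Φ(0.201) + Φ(-4.854) = 0.5797 + 0.0000 = 0.5797.

Power ≈ 0.580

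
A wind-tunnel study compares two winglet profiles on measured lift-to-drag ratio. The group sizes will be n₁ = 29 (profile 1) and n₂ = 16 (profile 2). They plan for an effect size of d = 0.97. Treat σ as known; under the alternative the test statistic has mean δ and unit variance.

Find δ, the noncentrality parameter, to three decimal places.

δ ≈ 3.115

δ = d / √(1/n₁ + 1/n₂) = 0.97 / √(1/29 + 1/16) = 3.1148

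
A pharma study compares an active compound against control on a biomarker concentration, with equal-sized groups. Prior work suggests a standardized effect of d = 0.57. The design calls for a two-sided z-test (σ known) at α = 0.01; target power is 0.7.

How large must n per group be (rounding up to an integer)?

n = 60 per group

For power 0.7 need Φ(δ − z_{0.005}) = 0.7, so δ = z_{0.005} + z_{0.30} = 2.576 + 0.524 = 3.100.
(The Φ(−δ − z_{α/2}) term is vanishingly small for δ > 0 and is dropped in the standard sample-size formula.)
δ = d·√(n/2) ⇒ n = 2(δ/d)² = 2 × (3.100 / 0.57)² = 59.17.
Rounding up, n = 60 per group.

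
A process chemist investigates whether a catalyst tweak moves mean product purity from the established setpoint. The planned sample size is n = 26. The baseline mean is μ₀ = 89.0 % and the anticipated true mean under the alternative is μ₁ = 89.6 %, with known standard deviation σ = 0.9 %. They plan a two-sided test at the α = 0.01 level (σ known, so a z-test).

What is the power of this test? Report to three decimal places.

Standardized effect: d = |μ₁ − μ₀| / σ = |89.6 − 89.0| / 0.9 = 0.6667
Noncentrality parameter: δ = d·√n = 0.6667 × √26 = 3.3993
Two-sided α = 0.01 → critical value z_{0.005} = 2.576.
Power = Φ(δ − 2.576) + Φ(−δ − 2.576) = Φ(0.824) + Φ(-5.975) = 0.7949 + 0.0000 = 0.7949.

Power ≈ 0.795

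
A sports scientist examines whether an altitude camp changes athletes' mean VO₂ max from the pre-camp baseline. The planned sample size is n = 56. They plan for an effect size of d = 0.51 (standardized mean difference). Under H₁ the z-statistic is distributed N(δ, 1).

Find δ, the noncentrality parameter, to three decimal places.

δ ≈ 3.816

δ = d·√n = 0.51 × √56 = 3.8165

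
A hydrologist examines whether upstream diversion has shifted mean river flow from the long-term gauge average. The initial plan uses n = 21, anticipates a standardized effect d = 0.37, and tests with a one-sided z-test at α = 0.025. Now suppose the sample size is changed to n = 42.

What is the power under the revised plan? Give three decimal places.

With n = 42: δ = d·√n = 0.37 × √42 = 2.3979. Critical value z_{0.025} = 1.960.
Revised power = Φ(δ − 1.960) = Φ(0.438) = 0.6693.

Power ≈ 0.669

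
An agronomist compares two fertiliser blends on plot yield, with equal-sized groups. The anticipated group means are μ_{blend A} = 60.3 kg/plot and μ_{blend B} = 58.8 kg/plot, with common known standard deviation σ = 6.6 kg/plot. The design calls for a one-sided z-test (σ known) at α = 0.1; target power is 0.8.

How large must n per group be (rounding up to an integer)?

n = 175 per group

Standardized effect: d = |μ_{blend A} − μ_{blend B}| / σ = |60.3 − 58.8| / 6.6 = 0.2273
Set Φ(δ − 1.282) = 0.8; then δ − 1.282 = Φ⁻¹(0.8) = 0.842, giving δ = 2.123.
δ = d·√(n/2) ⇒ n = 2(δ/d)² = 2 × (2.123 / 0.2273)² = 174.54.
Rounding up, n = 175 per group.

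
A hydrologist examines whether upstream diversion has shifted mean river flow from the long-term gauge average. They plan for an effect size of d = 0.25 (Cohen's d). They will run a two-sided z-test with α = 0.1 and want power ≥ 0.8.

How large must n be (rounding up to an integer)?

n = 99

For power 0.8 need Φ(δ − z_{0.05}) = 0.8, so δ = z_{0.05} + z_{0.20} = 1.645 + 0.842 = 2.486.
(Ignoring the negligible lower-tail rejection probability gives the usual closed-form inversion.)
δ = d·√n ⇒ n = (δ/d)² = (2.486 / 0.25)² = 98.92.
Round up to the next whole unit.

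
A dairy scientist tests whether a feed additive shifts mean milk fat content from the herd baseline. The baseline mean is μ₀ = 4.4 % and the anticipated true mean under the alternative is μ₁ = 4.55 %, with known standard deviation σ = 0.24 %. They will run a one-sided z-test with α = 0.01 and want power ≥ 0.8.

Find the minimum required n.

Standardized effect: d = |μ₁ − μ₀| / σ = |4.55 − 4.4| / 0.24 = 0.6250
Set Φ(δ − 2.326) = 0.8; then δ − 2.326 = Φ⁻¹(0.8) = 0.842, giving δ = 3.168.
δ = d·√n ⇒ n = (δ/d)² = (3.168 / 0.6250)² = 25.69.
Rounding up, n = 26.

n = 26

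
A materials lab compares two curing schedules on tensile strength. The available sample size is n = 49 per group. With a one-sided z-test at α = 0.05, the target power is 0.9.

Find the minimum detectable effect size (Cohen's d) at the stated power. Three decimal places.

Required noncentrality: δ = z_{0.05} + z_{0.10} = 1.645 + 1.282 = 2.926.
δ = d·√(n/2) ⇒ d = δ/√(n/2) = 2.926/√(49/2) = 0.5912.

d ≈ 0.591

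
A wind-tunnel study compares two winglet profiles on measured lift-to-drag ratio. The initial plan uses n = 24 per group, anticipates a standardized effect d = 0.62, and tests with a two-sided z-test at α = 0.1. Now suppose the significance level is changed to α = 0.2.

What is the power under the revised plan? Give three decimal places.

Power ≈ 0.807

δ = d·√(n/2) = 0.62 × √(24/2) = 2.1477 (unchanged). New critical value: z_{0.1} = 1.282.
Revised power = Φ(δ − 1.282) + Φ(−δ − 1.282) = Φ(0.866) + Φ(-3.429) = 0.8068 + 0.0003 = 0.8071.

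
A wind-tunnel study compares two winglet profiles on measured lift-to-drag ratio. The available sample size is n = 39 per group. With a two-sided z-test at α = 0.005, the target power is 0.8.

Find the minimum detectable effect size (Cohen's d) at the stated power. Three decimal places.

d ≈ 0.826

Need Φ(δ − 2.807) = 0.8, so δ = 2.807 + 0.842 = 3.649.
(Lower-tail contribution to power is negligible for δ > 0.)
δ = d·√(n/2) ⇒ d = δ/√(n/2) = 3.649/√(39/2) = 0.8263.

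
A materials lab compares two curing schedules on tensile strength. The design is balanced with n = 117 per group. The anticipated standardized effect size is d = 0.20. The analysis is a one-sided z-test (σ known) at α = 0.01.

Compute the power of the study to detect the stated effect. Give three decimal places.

Noncentrality parameter: δ = d·√(n/2) = 0.20 × √(117/2) = 1.5297
Critical value for a one-sided test at α = 0.01: z_α = 2.326.
Power = P(Z > 2.326 − δ) = Φ(-0.797) = 0.2128.

Power ≈ 0.213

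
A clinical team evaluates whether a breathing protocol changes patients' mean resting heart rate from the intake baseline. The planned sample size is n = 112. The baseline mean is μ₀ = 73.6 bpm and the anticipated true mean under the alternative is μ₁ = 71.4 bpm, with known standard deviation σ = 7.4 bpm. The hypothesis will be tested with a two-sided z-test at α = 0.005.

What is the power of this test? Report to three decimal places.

Standardized effect: d = |μ₁ − μ₀| / σ = |71.4 − 73.6| / 7.4 = 0.2973
Noncentrality parameter: δ = d·√n = 0.2973 × √112 = 3.1463
Critical value for a two-sided test at α = 0.005: z_{α/2} = 2.807.
Power = Φ(δ − 2.807) + Φ(−δ − 2.807) = Φ(0.339) + Φ(-5.953) = 0.6328 + 0.0000 = 0.6328.

Power ≈ 0.633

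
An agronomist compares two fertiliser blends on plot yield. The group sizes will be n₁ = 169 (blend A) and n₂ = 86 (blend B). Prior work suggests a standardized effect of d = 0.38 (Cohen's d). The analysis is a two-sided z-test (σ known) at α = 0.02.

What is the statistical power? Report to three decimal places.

Power ≈ 0.706

Noncentrality parameter: δ = d / √(1/n₁ + 1/n₂) = 0.38 / √(1/169 + 1/86) = 2.8688
Critical value for a two-sided test at α = 0.02: z_{α/2} = 2.326.
Power = Φ(δ − 2.326) + Φ(−δ − 2.326) = Φ(0.542) + Φ(-5.195) = 0.7063 + 0.0000 = 0.7063.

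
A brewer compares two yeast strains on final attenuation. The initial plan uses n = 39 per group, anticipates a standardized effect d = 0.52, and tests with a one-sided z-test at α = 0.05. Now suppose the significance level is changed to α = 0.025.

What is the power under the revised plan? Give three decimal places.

δ = d·√(n/2) = 0.52 × √(39/2) = 2.2963 (unchanged). New critical value: z_{0.025} = 1.960.
Revised power = P(Z > 1.960 − δ) = Φ(0.336) = 0.6317.

Power ≈ 0.632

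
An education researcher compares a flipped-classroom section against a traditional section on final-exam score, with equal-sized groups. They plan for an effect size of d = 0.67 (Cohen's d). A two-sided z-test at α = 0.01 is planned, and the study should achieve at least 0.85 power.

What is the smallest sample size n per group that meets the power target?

n = 59 per group

Set Φ(δ − 2.576) = 0.85; then δ − 2.576 = Φ⁻¹(0.85) = 1.036, giving δ = 3.612.
(The Φ(−δ − z_{α/2}) term is vanishingly small for δ > 0 and is dropped in the standard sample-size formula.)
δ = d·√(n/2) ⇒ n = 2(δ/d)² = 2 × (3.612 / 0.67)² = 58.14.
Rounding up, n = 59 per group.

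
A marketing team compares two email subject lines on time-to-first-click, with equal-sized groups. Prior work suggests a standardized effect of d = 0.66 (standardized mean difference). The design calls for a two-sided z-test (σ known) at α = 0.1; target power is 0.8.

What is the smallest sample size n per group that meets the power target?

Set Φ(δ − 1.645) = 0.8; then δ − 1.645 = Φ⁻¹(0.8) = 0.842, giving δ = 2.486.
(For δ > 0 the lower-tail rejection region contributes negligibly to power, so the one-term inversion is standard.)
δ = d·√(n/2) ⇒ n = 2(δ/d)² = 2 × (2.486 / 0.66)² = 28.39.
Round up to the next whole unit.

n = 29 per group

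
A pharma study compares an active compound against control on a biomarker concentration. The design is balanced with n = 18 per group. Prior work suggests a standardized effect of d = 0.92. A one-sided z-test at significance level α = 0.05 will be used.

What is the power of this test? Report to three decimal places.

Noncentrality parameter: δ = d·√(n/2) = 0.92 × √(18/2) = 2.7600
Critical value for a one-sided test at α = 0.05: z_α = 1.645.
Power = P(Z > 1.645 − δ) = Φ(1.115) = 0.8676.

Power ≈ 0.868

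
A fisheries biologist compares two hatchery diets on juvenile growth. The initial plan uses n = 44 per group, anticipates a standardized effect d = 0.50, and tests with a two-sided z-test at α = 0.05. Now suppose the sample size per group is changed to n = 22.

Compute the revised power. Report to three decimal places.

With n = 22 per group: δ = d·√(n/2) = 0.50 × √(22/2) = 1.6583. Critical value z_{0.025} = 1.960.
Revised power = Φ(δ − 1.960) + Φ(−δ − 1.960) = Φ(-0.302) + Φ(-3.618) = 0.3815 + 0.0001 = 0.3816.

Power ≈ 0.382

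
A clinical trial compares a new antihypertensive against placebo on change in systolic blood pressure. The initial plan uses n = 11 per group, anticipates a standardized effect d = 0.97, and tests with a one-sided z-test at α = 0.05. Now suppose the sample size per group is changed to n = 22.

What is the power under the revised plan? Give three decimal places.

With n = 22 per group: δ = d·√(n/2) = 0.97 × √(22/2) = 3.2171. Critical value z_{0.05} = 1.645.
Revised power = Φ(δ − 1.645) = Φ(1.572) = 0.9421.

Power ≈ 0.942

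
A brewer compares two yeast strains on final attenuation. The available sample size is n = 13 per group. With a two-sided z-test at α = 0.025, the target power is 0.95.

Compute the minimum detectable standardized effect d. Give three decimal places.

d ≈ 1.524

Need Φ(δ − 2.241) = 0.95, so δ = 2.241 + 1.645 = 3.886.
(Lower-tail contribution to power is negligible for δ > 0.)
δ = d·√(n/2) ⇒ d = δ/√(n/2) = 3.886/√(13/2) = 1.5243.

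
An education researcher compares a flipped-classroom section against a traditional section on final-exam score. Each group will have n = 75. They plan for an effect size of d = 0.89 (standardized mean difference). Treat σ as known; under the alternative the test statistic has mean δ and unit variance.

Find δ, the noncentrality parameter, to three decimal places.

δ ≈ 5.450

δ = d·√(n/2) = 0.89 × √(75/2) = 5.4501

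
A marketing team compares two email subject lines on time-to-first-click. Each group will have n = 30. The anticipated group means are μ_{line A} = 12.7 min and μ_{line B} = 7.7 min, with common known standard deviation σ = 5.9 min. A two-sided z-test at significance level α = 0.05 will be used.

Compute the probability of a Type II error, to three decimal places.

Standardized effect: d = |μ_{line A} − μ_{line B}| / σ = |12.7 − 7.7| / 5.9 = 0.8475
Noncentrality parameter: δ = d·√(n/2) = 0.8475 × √(30/2) = 3.2822
Critical value for a two-sided test at α = 0.05: z_{α/2} = 1.960.
Power = Φ(δ − 1.960) + Φ(−δ − 1.960) = Φ(1.322) + Φ(-5.242) = 0.9070 + 0.0000 = 0.9070.
Type II error: β = 1 − power = 1 − 0.9070 = 0.0930.

β ≈ 0.093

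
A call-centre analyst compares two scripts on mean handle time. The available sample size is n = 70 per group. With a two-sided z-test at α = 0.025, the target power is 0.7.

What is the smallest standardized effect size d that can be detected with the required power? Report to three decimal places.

d ≈ 0.468

Required noncentrality: δ = z_{0.0125} + z_{0.30} = 2.241 + 0.524 = 2.766.
(Lower-tail contribution to power is negligible for δ > 0.)
δ = d·√(n/2) ⇒ d = δ/√(n/2) = 2.766/√(70/2) = 0.4675.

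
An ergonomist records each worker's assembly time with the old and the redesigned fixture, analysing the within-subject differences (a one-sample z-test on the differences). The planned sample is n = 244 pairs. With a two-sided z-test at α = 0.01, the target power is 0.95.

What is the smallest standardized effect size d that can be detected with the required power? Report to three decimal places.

Need Φ(δ − 2.576) = 0.95, so δ = 2.576 + 1.645 = 4.221.
(Lower-tail contribution to power is negligible for δ > 0.)
δ = d·√n ⇒ d = δ/√n = 4.221/√244 = 0.2702.

d ≈ 0.270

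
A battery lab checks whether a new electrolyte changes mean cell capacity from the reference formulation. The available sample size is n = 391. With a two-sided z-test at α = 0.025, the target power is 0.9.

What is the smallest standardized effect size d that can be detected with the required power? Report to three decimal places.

Need Φ(δ − 2.241) = 0.9, so δ = 2.241 + 1.282 = 3.523.
(Lower-tail contribution to power is negligible for δ > 0.)
δ = d·√n ⇒ d = δ/√n = 3.523/√391 = 0.1782.

d ≈ 0.178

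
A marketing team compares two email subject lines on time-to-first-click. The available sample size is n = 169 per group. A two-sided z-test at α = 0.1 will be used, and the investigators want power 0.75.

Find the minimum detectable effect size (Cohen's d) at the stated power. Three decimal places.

Required noncentrality: δ = z_{0.05} + z_{0.25} = 1.645 + 0.674 = 2.319.
(Lower-tail contribution to power is negligible for δ > 0.)
δ = d·√(n/2) ⇒ d = δ/√(n/2) = 2.319/√(169/2) = 0.2523.

d ≈ 0.252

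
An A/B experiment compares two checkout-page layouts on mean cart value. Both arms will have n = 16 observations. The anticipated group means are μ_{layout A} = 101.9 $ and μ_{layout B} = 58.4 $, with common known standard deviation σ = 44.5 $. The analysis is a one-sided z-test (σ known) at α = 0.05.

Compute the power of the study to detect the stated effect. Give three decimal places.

Standardized effect: d = |μ_{layout A} − μ_{layout B}| / σ = |101.9 − 58.4| / 44.5 = 0.9775
Noncentrality parameter: δ = d·√(n/2) = 0.9775 × √(16/2) = 2.7649
Critical value for a one-sided test at α = 0.05: z_α = 1.645.
Power = P(Z > 1.645 − δ) = Φ(1.120) = 0.8686.

Power ≈ 0.869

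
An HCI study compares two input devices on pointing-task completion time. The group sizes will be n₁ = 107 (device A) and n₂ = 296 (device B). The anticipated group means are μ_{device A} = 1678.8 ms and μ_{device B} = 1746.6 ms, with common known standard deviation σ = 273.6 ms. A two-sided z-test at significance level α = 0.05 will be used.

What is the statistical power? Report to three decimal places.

Standardized effect: d = |μ_{device A} − μ_{device B}| / σ = |1678.8 − 1746.6| / 273.6 = 0.2478
Noncentrality parameter: δ = d / √(1/n₁ + 1/n₂) = 0.2478 / √(1/107 + 1/296) = 2.1968
Two-sided α = 0.05 → critical value z_{0.025} = 1.960.
Power = Φ(δ − 1.960) + Φ(−δ − 1.960) = Φ(0.237) + Φ(-4.157) = 0.5936 + 0.0000 = 0.5936.

Power ≈ 0.594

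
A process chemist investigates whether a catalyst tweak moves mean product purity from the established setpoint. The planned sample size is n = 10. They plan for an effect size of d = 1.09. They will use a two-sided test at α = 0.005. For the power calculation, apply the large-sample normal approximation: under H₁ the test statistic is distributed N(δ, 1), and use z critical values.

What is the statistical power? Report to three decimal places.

Power ≈ 0.739

Noncentrality parameter: δ = d·√n = 1.09 × √10 = 3.4469
Critical value for a two-sided test at α = 0.005: z_{α/2} = 2.807.
Power = Φ(δ − 2.807) + Φ(−δ − 2.807) = Φ(0.640) + Φ(-6.254) = 0.7389 + 0.0000 = 0.7389.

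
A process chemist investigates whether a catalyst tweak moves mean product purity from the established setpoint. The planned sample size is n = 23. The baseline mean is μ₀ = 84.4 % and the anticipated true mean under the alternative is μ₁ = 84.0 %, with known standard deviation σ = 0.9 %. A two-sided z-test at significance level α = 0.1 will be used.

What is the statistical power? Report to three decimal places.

Power ≈ 0.687

Standardized effect: d = |μ₁ − μ₀| / σ = |84.0 − 84.4| / 0.9 = 0.4444
Noncentrality parameter: δ = d·√n = 0.4444 × √23 = 2.1315
Two-sided α = 0.1 → critical value z_{0.05} = 1.645.
Power = Φ(δ − 1.645) + Φ(−δ − 1.645) = Φ(0.487) + Φ(-3.776) = 0.6867 + 0.0001 = 0.6868.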